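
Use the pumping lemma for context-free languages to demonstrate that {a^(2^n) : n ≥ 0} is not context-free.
Assume for contradiction that L is context-free, and let p ≥ 1 be the pumping length given by the pumping lemma for CFLs.
Choose s = a^(2^p). Then s ∈ L and |s| = 2^p ≥ p.
By the CFL pumping lemma, s = uvxyz for some u, v, x, y, z with |vxy| ≤ p, |vy| ≥ 1, and uv^i xy^i z ∈ L for every i ≥ 0.
All symbols are a's, so only lengths matter: let k = |vy|, with 1 ≤ k ≤ |vxy| ≤ p < 2^p.

Take i = 2: |uv²xy²z| = 2^p + k, and 2^p < 2^p + k < 2^p + 2^p = 2^(p+1).
So the length lies strictly between consecutive powers of two and is not a power of 2; uv²xy²z ∉ L.

This contradicts the CFL pumping lemma, which requires uv^i xy^i z ∈ L for all i ≥ 0.
Hence L = {a^(2^n) : n ≥ 0} is not context-free. ∎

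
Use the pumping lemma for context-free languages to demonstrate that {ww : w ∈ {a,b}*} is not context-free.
Assume for contradiction that L is context-free, and let p ≥ 1 be the pumping length given by the pumping lemma for CFLs.
Choose s = a^p b^p a^p b^p. Then s ∈ L (take w = a^p b^p) and |s| = 4p ≥ p.
By the CFL pumping lemma, s = uvxyz for some u, v, x, y, z with |vxy| ≤ p, |vy| ≥ 1, and uv^i xy^i z ∈ L for every i ≥ 0.

Write s as four blocks A₁ B₁ A₂ B₂ with A₁ = A₂ = a^p and B₁ = B₂ = b^p. Since |vxy| ≤ p, the window vxy lies inside at most two adjacent blocks. Take i = 0 and let t = uxz, so |t| = 4p − |vy| with 1 ≤ |vy| ≤ p. If |t| is odd, t ∉ L immediately, so assume |vy| is even (hence |vy| ≥ 2) and |t|/2 = 2p − |vy|/2, which satisfies p ≤ |t|/2 ≤ 2p − 1.

Case 1 (vxy inside A₁B₁): t = a^(p−j) b^(p−l) a^p b^p with j + l = |vy|. The second half of t has length < 2p, so it is a suffix of the trailing a^p b^p and ends in b; the first half is a^(p−j) b^(p−l) a^((j+l)/2), which ends in a because (j+l)/2 ≥ 1. The halves differ, so t ∉ L.

Case 2 (vxy inside B₁A₂, straddling the middle): t = a^p b^(p−j) a^(p−l) b^p with j + l = |vy|. If t = ww, then w is a prefix of t of length ≥ p, so w begins with a^p; and w is a suffix of t of length ≥ p, so w ends with b^p. That forces |w| ≥ 2p, contradicting |w| = |t|/2 ≤ 2p − 1. So t ∉ L.

Case 3 (vxy inside A₂B₂): t = a^p b^p a^(p−j) b^(p−l) with j + l = |vy|. The first half of t is a prefix of a^p b^p, so it begins with a; the second half is b^((j+l)/2) a^(p−j) b^(p−l), which begins with b. The halves differ, so t ∉ L.

In every case uv⁰xy⁰z = uxz ∉ L.

This contradicts the CFL pumping lemma, which requires uv^i xy^i z ∈ L for all i ≥ 0.
Hence L = {ww : w ∈ {a,b}*} is not context-free. ∎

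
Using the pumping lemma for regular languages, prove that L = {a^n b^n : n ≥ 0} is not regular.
Assume for contradiction that L is regular, and let p ≥ 1 be the pumping length given by the pumping lemma.
Choose s = a^p b^p. Then s ∈ L and |s| = 2p ≥ p.
By the pumping lemma, s = xyz for some x, y, z with |xy| ≤ p, |y| ≥ 1, and xy^i z ∈ L for every i ≥ 0.
Since |xy| ≤ p and the first p symbols of s are all a's, we must have y = a^k for some k with 1 ≤ k ≤ p.

Take i = 2: xy²z = a^(p + k) b^p.
This string has p + k a's but p b's, and p + k > p because k ≥ 1. So xy²z ∉ L.

This contradicts the pumping lemma, which requires xy^i z ∈ L for all i ≥ 0.
Hence L = {a^n b^n : n ≥ 0} is not regular. ∎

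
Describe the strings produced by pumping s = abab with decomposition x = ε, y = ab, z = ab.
{xy^i z : i ≥ 0} = {(ab)^(i+1) : i ≥ 0} = {ab, abab, ababab, ...}

With x = ε, y = ab, z = ab: Pumping 'ab' gives strings of alternating a's and b's.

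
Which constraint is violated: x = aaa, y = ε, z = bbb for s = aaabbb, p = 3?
Violated: |y| > 0

The decomposition x = aaa, y = ε, z = bbb for s = aaabbb with p = 3
violates the constraint: |y| > 0

|y| = 0, but the pumping lemma requires |y| > 0 (y must be non-empty).

Pumping lemma constraints:
1. xyz = s (decomposition is valid)
2. |xy| ≤ p
3. |y| > 0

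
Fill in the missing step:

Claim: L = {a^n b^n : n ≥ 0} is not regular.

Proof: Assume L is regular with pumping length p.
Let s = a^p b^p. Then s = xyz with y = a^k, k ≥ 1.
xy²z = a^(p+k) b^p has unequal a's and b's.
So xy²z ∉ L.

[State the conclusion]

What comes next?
This contradicts the pumping lemma for regular languages,
which guarantees xy^i z ∈ L for all i ≥ 0.

Since our assumption that L is regular leads to a contradiction,
we conclude that L = {a^n b^n : n ≥ 0} is NOT regular. ∎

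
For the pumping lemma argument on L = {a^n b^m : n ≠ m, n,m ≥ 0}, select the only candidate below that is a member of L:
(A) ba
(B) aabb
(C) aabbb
(C) aabbb

The pumping lemma is applied to a string s that lies in L, so first check membership of each option:
- (A) ba has an a after a b, so it is not of the form a^n b^m and is not in L ✗
- (B) aabb = a^2 b^2 has n = m = 2, so it is not in L ✗
- (C) aabbb = a^2 b^3 with 2 ≠ 3, so it is in L ✓

Only (C) aabbb is in L, so it is the only candidate that could play the role of s.
(In a complete proof one picks s in terms of the pumping length p so that |s| ≥ p is guaranteed; a fixed string like aabbb illustrates the shape of such an s.)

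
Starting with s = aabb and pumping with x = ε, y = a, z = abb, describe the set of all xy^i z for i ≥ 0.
{xy^i z : i ≥ 0} = {a^(i+1) b^2 : i ≥ 0} = {abb, aabb, aaabb, ...}

With x = ε, y = a, z = abb: Starting with aabb and pumping the first 'a' (z = abb keeps the second 'a'), we get strings with i+1 a's followed by 2 b's for i = 0, 1, 2, ...; note bb is not produced because z always contributes one a.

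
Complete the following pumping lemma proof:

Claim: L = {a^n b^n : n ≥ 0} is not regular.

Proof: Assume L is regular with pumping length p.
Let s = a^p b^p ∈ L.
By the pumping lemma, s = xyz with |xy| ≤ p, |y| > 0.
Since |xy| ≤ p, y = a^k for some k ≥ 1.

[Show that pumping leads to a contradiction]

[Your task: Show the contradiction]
Consider xy²z = a^(p+k) b^p.

Since k ≥ 1, we have p + k > p.
So xy²z has more a's than b's: (p+k) a's vs p b's.
This means xy²z ∉ L because a^n b^n requires equal counts.

This contradicts the pumping lemma which states xy²z ∈ L.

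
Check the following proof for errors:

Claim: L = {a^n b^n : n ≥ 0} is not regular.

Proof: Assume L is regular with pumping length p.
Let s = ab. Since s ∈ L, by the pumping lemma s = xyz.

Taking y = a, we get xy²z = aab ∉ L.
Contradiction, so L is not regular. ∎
The proof is INCORRECT.

Error: The string s = ab may be shorter than p.
The pumping lemma only applies to strings with |s| ≥ p, and p is not under our control.
We must choose s in terms of p, e.g. s = a^p b^p, to ensure |s| ≥ p.
(The proof also fixes one particular y; a valid argument must handle every decomposition with |xy| ≤ p and |y| ≥ 1 — for s = a^p b^p this forces y = a^k, and then xy²z = a^(p+k) b^p ∉ L.)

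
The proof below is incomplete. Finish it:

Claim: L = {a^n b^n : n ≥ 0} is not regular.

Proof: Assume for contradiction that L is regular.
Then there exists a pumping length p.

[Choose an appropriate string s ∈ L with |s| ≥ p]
s = a^p b^p

This string is in L (has equal a's and b's) and has length 2p ≥ p.
Any decomposition xyz with |xy| ≤ p means y consists only of a's,
so pumping will unbalance the counts.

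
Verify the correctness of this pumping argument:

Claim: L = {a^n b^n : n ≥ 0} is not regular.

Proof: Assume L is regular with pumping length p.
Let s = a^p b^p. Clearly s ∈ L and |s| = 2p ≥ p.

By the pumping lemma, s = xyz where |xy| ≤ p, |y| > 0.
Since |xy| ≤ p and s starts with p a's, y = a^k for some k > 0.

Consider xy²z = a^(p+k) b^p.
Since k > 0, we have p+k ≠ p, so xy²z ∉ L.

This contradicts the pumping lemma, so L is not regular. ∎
The proof is correct.

This proof is valid because:
1. The string s = a^p b^p is correctly in L
2. The decomposition analysis is correct: y must consist only of a's
3. The contradiction is valid: pumping increases a's but not b's
4. The conclusion follows logically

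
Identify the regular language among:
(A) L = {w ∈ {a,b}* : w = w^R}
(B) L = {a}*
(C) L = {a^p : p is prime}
(B) {a}*

(B) L = {a}* is regular.

This can be recognized by a finite automaton (DFA/NFA).
Regular expressions like {a}* define regular languages.

The other choices are not regular:
- {w ∈ {a,b}* : w = w^R}: After pumping, the string is no longer symmetric
- {a^p : p is prime}: After pumping, the length becomes composite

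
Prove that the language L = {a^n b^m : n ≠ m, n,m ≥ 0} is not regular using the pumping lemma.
Assume for contradiction that L is regular, and let p ≥ 1 be the pumping length given by the pumping lemma.
Choose s = a^p b^(p + p!). Then s ∈ L because p ≠ p + p! (as p! ≥ 1), and |s| ≥ p.
By the pumping lemma, s = xyz for some x, y, z with |xy| ≤ p, |y| ≥ 1, and xy^i z ∈ L for every i ≥ 0.
Since |xy| ≤ p and the first p symbols of s are all a's, y = a^k for some k with 1 ≤ k ≤ p.
For every i ≥ 0, xy^i z = a^(p + (i − 1)k) b^(p + p!).

Because 1 ≤ k ≤ p, k divides p!. Let t = p!/k (a positive integer) and take i = t + 1.
Then the number of a's is p + tk = p + p!, which equals the number of b's.
So xy^(t+1) z = a^(p + p!) b^(p + p!) has equally many a's and b's and is NOT in L.

This contradicts the pumping lemma, which requires xy^i z ∈ L for all i ≥ 0.
Hence L = {a^n b^m : n ≠ m, n,m ≥ 0} is not regular. ∎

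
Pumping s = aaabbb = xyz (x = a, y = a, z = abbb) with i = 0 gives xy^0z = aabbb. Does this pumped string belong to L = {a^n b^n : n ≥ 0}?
No

xy⁰z = a · ε · abbb = aabbb.
aabbb has 2 a's and 3 b's; 2 ≠ 3, so it is not in L.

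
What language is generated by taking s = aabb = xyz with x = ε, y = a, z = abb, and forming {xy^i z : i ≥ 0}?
{xy^i z : i ≥ 0} = {a^(i+1) b^2 : i ≥ 0} = {abb, aabb, aaabb, ...}

With x = ε, y = a, z = abb: Starting with aabb and pumping the first 'a' (z = abb keeps the second 'a'), we get strings with i+1 a's followed by 2 b's for i = 0, 1, 2, ...; note bb is not produced because z always contributes one a.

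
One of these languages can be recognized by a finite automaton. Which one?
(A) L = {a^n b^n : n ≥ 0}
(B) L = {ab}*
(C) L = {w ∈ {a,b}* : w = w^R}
(B) {ab}*

(B) L = {ab}* is regular.

This can be recognized by a finite automaton (DFA/NFA).
Regular expressions like {ab}* define regular languages.

The other choices are not regular:
- {a^n b^n : n ≥ 0}: After pumping, the number of a's and b's become unequal
- {w ∈ {a,b}* : w = w^R}: After pumping, the string is no longer symmetric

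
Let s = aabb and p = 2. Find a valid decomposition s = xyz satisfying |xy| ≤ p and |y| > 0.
x = '', y = 'a', z = 'abb'

For s = aabb and p = 2, one valid decomposition is:
- x = '' (length 0)
- y = 'a' (length 1)
- z = 'abb' (length 3)

Verification:
- xyz = '' + 'a' + 'abb' = aabb ✓
- |xy| = 1 ≤ 2 ✓
- |y| = 1 > 0 ✓

All pumping lemma constraints are satisfied.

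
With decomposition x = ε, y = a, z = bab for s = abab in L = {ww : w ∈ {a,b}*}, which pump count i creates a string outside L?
i = 3

xy³z = ε · aaa · bab = aaabab; aaabab has length 6; its halves are aaa and bab, which differ, so it is not in L.
(Other choices also work, e.g. i = 0, 2; only i = 1 is guaranteed to stay in L since xy¹z = s.)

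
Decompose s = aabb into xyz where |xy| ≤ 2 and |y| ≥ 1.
x = '', y = 'aa', z = 'bb'

For s = aabb and p = 2, one valid decomposition is:
- x = '' (length 0)
- y = 'aa' (length 2)
- z = 'bb' (length 2)

Verification:
- xyz = '' + 'aa' + 'bb' = aabb ✓
- |xy| = 2 ≤ 2 ✓
- |y| = 2 > 0 ✓

All pumping lemma constraints are satisfied.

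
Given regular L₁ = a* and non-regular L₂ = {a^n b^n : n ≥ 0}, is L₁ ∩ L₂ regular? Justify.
Yes — L₁ ∩ L₂ is regular.

A string of a* contains no b's, and the only string of {a^n b^n} with no b's is ε (n = 0). So L₁ ∩ L₂ = {ε}, a finite language, which is regular.

Note that the bare facts "L₁ regular, L₂ non-regular" do not settle the question by themselves: the closure of regular languages under ∪, ∩, complement and difference applies only when BOTH operands are regular. With a non-regular operand the result can come out regular or non-regular depending on the specific languages, so one has to work out L₁ ∩ L₂ for this particular pair, as above.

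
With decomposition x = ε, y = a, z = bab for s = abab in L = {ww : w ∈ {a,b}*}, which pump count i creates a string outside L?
i = 2

xy²z = ε · aa · bab = aabab; aabab has odd length 5, so it cannot be written as ww and is not in L.
(Other choices also work, e.g. i = 0, 3; only i = 1 is guaranteed to stay in L since xy¹z = s.)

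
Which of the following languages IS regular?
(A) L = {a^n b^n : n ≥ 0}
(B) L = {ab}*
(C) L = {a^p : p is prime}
(B) {ab}*

(B) L = {ab}* is regular.

This can be recognized by a finite automaton (DFA/NFA).
Regular expressions like {ab}* define regular languages.

The other choices are not regular:
- {a^p : p is prime}: After pumping, the length becomes composite
- {a^n b^n : n ≥ 0}: After pumping, the number of a's and b's become unequal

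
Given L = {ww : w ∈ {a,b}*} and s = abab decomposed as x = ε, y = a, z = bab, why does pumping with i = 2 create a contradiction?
xy²z = aabab ∉ L

Pumping with i = 2 replaces y = a by y² = aa:
- Original: s = xyz = abab; abab splits into halves ab · ab, which are equal, so it is in L (w = ab)
- Pumped: xy²z = ε · aa · bab = aabab
- aabab has odd length 5, so it cannot be written as ww and is not in L

The pumping lemma would require xy²z ∈ L, so this decomposition yields a contradiction.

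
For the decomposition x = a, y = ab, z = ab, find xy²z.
aababab

Given x = 'a', y = 'ab', z = 'ab' and i = 2:

xy^2z = x + y·y·...·y (2 times) + z
       = 'a' + 'ab'^2 + 'ab'
       = 'a' + 'abab' + 'ab'
       = 'aababab'

The pumped string is 'aababab' with length 7.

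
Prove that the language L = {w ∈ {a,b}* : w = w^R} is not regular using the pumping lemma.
Assume for contradiction that L is regular, and let p ≥ 1 be the pumping length given by the pumping lemma.
Choose s = a^p b a^p. Then s ∈ L (it reads the same in both directions) and |s| = 2p + 1 ≥ p.
By the pumping lemma, s = xyz for some x, y, z with |xy| ≤ p, |y| ≥ 1, and xy^i z ∈ L for every i ≥ 0.
Since |xy| ≤ p and the first p symbols of s are all a's, y = a^k for some k with 1 ≤ k ≤ p.

Take i = 0: xy⁰z = a^(p − k) b a^p.
Its reversal is a^p b a^(p − k). These differ because the block of a's before the unique b has length p − k in one and p in the other, and p − k ≠ p since k ≥ 1. So xy⁰z is not a palindrome, i.e. xy⁰z ∉ L.

This contradicts the pumping lemma, which requires xy^i z ∈ L for all i ≥ 0.
Hence L = {w ∈ {a,b}* : w = w^R} is not regular. ∎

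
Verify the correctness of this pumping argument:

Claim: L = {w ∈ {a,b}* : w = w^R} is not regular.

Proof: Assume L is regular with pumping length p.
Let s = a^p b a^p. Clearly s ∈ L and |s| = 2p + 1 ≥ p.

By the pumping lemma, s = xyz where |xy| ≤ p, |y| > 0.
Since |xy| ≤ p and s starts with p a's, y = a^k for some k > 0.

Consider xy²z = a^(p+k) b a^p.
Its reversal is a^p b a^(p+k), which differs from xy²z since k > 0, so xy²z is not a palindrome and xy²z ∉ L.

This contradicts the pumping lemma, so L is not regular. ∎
The proof is correct.

This proof is valid because:
1. s = a^p b a^p is in L and is chosen in terms of p, so |s| ≥ p holds for every p
2. The decomposition analysis is correct: |xy| ≤ p forces y to lie inside the leading a's
3. The contradiction is valid: a^(p+k) b a^p has more a's before the b than after it, so it is not a palindrome
4. The conclusion follows logically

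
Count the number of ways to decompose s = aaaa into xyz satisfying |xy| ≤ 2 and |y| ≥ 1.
3

For s = 'aaaa' with pumping length p = 2:

Constraints: |xy| ≤ 2, |y| > 0

Valid decompositions (|xy| ≤ p, |y| ≥ 1):
  • x='', y='a', z='aaa'
  • x='a', y='a', z='aa'
  • x='', y='aa', z='aa'

Total count: 3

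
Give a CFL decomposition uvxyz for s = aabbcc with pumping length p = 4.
u='a', v='a', x='bb', y='c', z='c'

For s = aabbcc with pumping length p = 4:

One valid decomposition:
- u = 'a'
- v = 'a'
- x = 'bb'
- y = 'c'
- z = 'c'

Verification:
- uvxyz = 'a' + 'a' + 'bb' + 'c' + 'c' = aabbcc ✓
- |vxy| = |'abbc'| = 4 ≤ 4 ✓
- |vy| = |'ac'| = 2 > 0 ✓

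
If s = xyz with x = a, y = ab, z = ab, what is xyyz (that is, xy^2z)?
aababab

Given x = 'a', y = 'ab', z = 'ab' and i = 2:

xy^2z = x + y·y·...·y (2 times) + z
       = 'a' + 'ab'^2 + 'ab'
       = 'a' + 'abab' + 'ab'
       = 'aababab'

The pumped string is 'aababab' with length 7.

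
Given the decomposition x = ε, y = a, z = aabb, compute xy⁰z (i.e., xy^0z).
aabb

Given x = '', y = 'a', z = 'aabb' and i = 0:

xy^0z = x + y·y·...·y (0 times) + z
       = '' + 'a'^0 + 'aabb'
       = '' + '' + 'aabb'
       = 'aabb'

The pumped string is 'aabb' with length 4.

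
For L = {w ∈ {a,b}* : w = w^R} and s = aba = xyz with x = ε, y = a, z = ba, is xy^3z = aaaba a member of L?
No

xy³z = ε · aaa · ba = aaaba.
aaaba reversed is abaaa ≠ aaaba, so it is not a palindrome and is not in L.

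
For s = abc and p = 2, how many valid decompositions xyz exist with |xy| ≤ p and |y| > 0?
3

For s = 'abc' with pumping length p = 2:

Constraints: |xy| ≤ 2, |y| > 0

Valid decompositions (|xy| ≤ p, |y| ≥ 1):
  • x='', y='a', z='bc'
  • x='a', y='b', z='c'
  • x='', y='ab', z='c'

Total count: 3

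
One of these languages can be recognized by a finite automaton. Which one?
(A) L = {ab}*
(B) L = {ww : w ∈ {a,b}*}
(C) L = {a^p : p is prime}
(A) {ab}*

(A) L = {ab}* is regular.

This can be recognized by a finite automaton (DFA/NFA).
Regular expressions like {ab}* define regular languages.

The other choices are not regular:
- {ww : w ∈ {a,b}*}: After pumping, the two halves no longer match
- {a^p : p is prime}: After pumping, the length becomes composite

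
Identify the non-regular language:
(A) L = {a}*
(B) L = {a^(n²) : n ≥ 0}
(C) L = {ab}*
(B) {a^(n²) : n ≥ 0}

(B) L = {a^(n²) : n ≥ 0} is NOT regular.

The pumping lemma can be used to prove this:
After pumping, length is no longer a perfect square

The other languages are regular because they can be recognized by finite automata.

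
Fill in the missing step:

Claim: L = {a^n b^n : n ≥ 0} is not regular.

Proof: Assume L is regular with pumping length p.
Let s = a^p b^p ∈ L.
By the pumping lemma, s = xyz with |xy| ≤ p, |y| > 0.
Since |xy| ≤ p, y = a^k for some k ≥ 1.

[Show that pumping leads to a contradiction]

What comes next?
Consider xy²z = a^(p+k) b^p.

Since k ≥ 1, we have p + k > p.
So xy²z has more a's than b's: (p+k) a's vs p b's.
This means xy²z ∉ L because a^n b^n requires equal counts.

This contradicts the pumping lemma which states xy²z ∈ L.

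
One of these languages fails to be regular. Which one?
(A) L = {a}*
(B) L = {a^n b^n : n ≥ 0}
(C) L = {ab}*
(B) {a^n b^n : n ≥ 0}

(B) L = {a^n b^n : n ≥ 0} is NOT regular.

The pumping lemma can be used to prove this:
After pumping, the number of a's and b's become unequal

The other languages are regular because they can be recognized by finite automata.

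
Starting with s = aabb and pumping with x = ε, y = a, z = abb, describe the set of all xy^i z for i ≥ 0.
{xy^i z : i ≥ 0} = {a^(i+1) b^2 : i ≥ 0} = {abb, aabb, aaabb, ...}

With x = ε, y = a, z = abb: Starting with aabb and pumping the first 'a' (z = abb keeps the second 'a'), we get strings with i+1 a's followed by 2 b's for i = 0, 1, 2, ...; note bb is not produced because z always contributes one a.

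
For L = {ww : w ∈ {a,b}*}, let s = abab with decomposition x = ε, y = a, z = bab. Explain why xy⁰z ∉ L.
xy⁰z = bab ∉ L

Pumping with i = 0 replaces y = a by y⁰ = ε:
- Original: s = xyz = abab; abab splits into halves ab · ab, which are equal, so it is in L (w = ab)
- Pumped: xy⁰z = ε · ε · bab = bab
- bab has odd length 3, so it cannot be written as ww and is not in L

The pumping lemma would require xy⁰z ∈ L, so this decomposition yields a contradiction.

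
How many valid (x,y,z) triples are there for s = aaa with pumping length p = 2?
3

For s = 'aaa' with pumping length p = 2:

Constraints: |xy| ≤ 2, |y| > 0

Valid decompositions (|xy| ≤ p, |y| ≥ 1):
  • x='', y='a', z='aa'
  • x='a', y='a', z='a'
  • x='', y='aa', z='a'

Total count: 3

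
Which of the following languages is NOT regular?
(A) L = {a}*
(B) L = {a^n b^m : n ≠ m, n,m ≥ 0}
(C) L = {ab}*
(B) {a^n b^m : n ≠ m, n,m ≥ 0}

(B) L = {a^n b^m : n ≠ m, n,m ≥ 0} is NOT regular.

The pumping lemma can be used to prove this:
After pumping a's, we can make n = m

The other languages are regular because they can be recognized by finite automata.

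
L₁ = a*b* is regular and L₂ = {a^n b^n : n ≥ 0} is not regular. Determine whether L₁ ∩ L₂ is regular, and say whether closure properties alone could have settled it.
No — L₁ ∩ L₂ is not regular.

Every string a^n b^n already lies in a*b*, so L₁ ∩ L₂ = {a^n b^n : n ≥ 0} = L₂ itself, which is the standard non-regular language (pump s = a^p b^p).

Note that the bare facts "L₁ regular, L₂ non-regular" do not settle the question by themselves: the closure of regular languages under ∪, ∩, complement and difference applies only when BOTH operands are regular. With a non-regular operand the result can come out regular or non-regular depending on the specific languages, so one has to work out L₁ ∩ L₂ for this particular pair, as above.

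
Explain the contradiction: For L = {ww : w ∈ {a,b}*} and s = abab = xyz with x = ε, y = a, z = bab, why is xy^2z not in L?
xy²z = aabab ∉ L

Pumping with i = 2 replaces y = a by y² = aa:
- Original: s = xyz = abab; abab splits into halves ab · ab, which are equal, so it is in L (w = ab)
- Pumped: xy²z = ε · aa · bab = aabab
- aabab has odd length 5, so it cannot be written as ww and is not in L

The pumping lemma would require xy²z ∈ L, so this decomposition yields a contradiction.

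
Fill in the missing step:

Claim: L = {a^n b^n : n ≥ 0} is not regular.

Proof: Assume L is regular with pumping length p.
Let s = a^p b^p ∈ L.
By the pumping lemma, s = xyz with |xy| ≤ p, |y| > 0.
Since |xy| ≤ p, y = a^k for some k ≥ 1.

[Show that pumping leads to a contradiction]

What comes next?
Consider xy²z = a^(p+k) b^p.

Since k ≥ 1, we have p + k > p.
So xy²z has more a's than b's: (p+k) a's vs p b's.
This means xy²z ∉ L because a^n b^n requires equal counts.

This contradicts the pumping lemma which states xy²z ∈ L.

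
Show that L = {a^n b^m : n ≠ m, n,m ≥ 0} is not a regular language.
Assume for contradiction that L is regular, and let p ≥ 1 be the pumping length given by the pumping lemma.
Choose s = a^p b^(p + p!). Then s ∈ L because p ≠ p + p! (as p! ≥ 1), and |s| ≥ p.
By the pumping lemma, s = xyz for some x, y, z with |xy| ≤ p, |y| ≥ 1, and xy^i z ∈ L for every i ≥ 0.
Since |xy| ≤ p and the first p symbols of s are all a's, y = a^k for some k with 1 ≤ k ≤ p.
For every i ≥ 0, xy^i z = a^(p + (i − 1)k) b^(p + p!).

Because 1 ≤ k ≤ p, k divides p!. Let t = p!/k (a positive integer) and take i = t + 1.
Then the number of a's is p + tk = p + p!, which equals the number of b's.
So xy^(t+1) z = a^(p + p!) b^(p + p!) has equally many a's and b's and is NOT in L.

This contradicts the pumping lemma, which requires xy^i z ∈ L for all i ≥ 0.
Hence L = {a^n b^m : n ≠ m, n,m ≥ 0} is not regular. ∎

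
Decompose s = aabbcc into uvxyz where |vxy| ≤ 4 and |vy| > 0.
u='a', v='a', x='bb', y='c', z='c'

For s = aabbcc with pumping length p = 4:

One valid decomposition:
- u = 'a'
- v = 'a'
- x = 'bb'
- y = 'c'
- z = 'c'

Verification:
- uvxyz = 'a' + 'a' + 'bb' + 'c' + 'c' = aabbcc ✓
- |vxy| = |'abbc'| = 4 ≤ 4 ✓
- |vy| = |'ac'| = 2 > 0 ✓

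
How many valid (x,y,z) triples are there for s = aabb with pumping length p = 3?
6

For s = 'aabb' with pumping length p = 3:

Constraints: |xy| ≤ 3, |y| > 0

Valid decompositions (|xy| ≤ p, |y| ≥ 1):
  • x='', y='a', z='abb'
  • x='a', y='a', z='bb'
  • x='', y='aa', z='bb'
  • x='aa', y='b', z='b'
  • x='a', y='ab', z='b'
  • x='', y='aab', z='b'

Total count: 6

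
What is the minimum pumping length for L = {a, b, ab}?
p = 3

For a finite language L, the pumping lemma holds vacuously if p > max|s| for s ∈ L.

The longest string in L = {a, b, ab} has length 2.
If p = 3, then no string s ∈ L has |s| ≥ p, so the condition is vacuously true.

The minimum pumping length is p = 3.

Why no smaller p works: for any p ≤ 2, the longest string s ∈ L has |s| = 2 ≥ p, so it would
have to be pumpable; but pumping up (i = 2, 3, ...) produces ever longer strings, which cannot all lie in the
finite language L. So the pumping property fails for every p ≤ 2.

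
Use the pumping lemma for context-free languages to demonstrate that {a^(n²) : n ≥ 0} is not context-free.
Assume for contradiction that L is context-free, and let p ≥ 1 be the pumping length given by the pumping lemma for CFLs.
Choose s = a^(p²). Then s ∈ L and |s| = p² ≥ p.
By the CFL pumping lemma, s = uvxyz for some u, v, x, y, z with |vxy| ≤ p, |vy| ≥ 1, and uv^i xy^i z ∈ L for every i ≥ 0.
All symbols are a's, so only lengths matter: let k = |vy|, with 1 ≤ k ≤ |vxy| ≤ p.

Take i = 2: |uv²xy²z| = p² + k, and p² < p² + k ≤ p² + p < (p + 1)².
So the length lies strictly between consecutive squares and is not a perfect square; uv²xy²z ∉ L.

This contradicts the CFL pumping lemma, which requires uv^i xy^i z ∈ L for all i ≥ 0.
Hence L = {a^(n²) : n ≥ 0} is not context-free. ∎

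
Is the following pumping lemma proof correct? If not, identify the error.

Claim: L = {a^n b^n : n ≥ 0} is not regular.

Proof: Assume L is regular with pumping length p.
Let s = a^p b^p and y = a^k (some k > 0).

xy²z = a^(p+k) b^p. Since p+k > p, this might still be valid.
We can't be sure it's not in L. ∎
The proof is INCORRECT.

Error: The conclusion is wrong.
xy²z = a^(p+k) b^p is definitely NOT in L because the number of a's (p+k) ≠ number of b's (p).
The proof incorrectly doubts what is actually a valid contradiction.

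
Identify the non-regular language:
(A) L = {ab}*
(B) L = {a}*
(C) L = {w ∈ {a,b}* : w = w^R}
(C) {w ∈ {a,b}* : w = w^R}

(C) L = {w ∈ {a,b}* : w = w^R} is NOT regular.

The pumping lemma can be used to prove this:
After pumping, the string is no longer symmetric

The other languages are regular because they can be recognized by finite automata.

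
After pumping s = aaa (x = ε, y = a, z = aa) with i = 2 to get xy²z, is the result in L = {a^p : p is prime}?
No

xy²z = ε · aa · aa = aaaa.
aaaa has length 4 = 2 × 2, which is not prime, so it is not in L.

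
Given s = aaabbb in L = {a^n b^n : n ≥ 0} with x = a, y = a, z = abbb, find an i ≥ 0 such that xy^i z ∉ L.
i = 2

xy²z = a · aa · abbb = aaaabbb; aaaabbb has 4 a's and 3 b's; 4 ≠ 3, so it is not in L.
(Other choices also work, e.g. i = 0, 3; only i = 1 is guaranteed to stay in L since xy¹z = s.)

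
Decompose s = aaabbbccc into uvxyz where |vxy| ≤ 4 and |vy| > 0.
u='aa', v='a', x='bb', y='b', z='ccc'

For s = aaabbbccc with pumping length p = 4:

One valid decomposition:
- u = 'aa'
- v = 'a'
- x = 'bb'
- y = 'b'
- z = 'ccc'

Verification:
- uvxyz = 'aa' + 'a' + 'bb' + 'b' + 'ccc' = aaabbbccc ✓
- |vxy| = |'abbb'| = 4 ≤ 4 ✓
- |vy| = |'ab'| = 2 > 0 ✓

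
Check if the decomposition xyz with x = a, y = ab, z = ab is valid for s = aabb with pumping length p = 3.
Violated: xyz = s

The decomposition x = a, y = ab, z = ab for s = aabb with p = 3
violates the constraint: xyz = s

xyz = 'a' + 'ab' + 'ab' = 'aabab' ≠ 'aabb' = s. The decomposition doesn't reconstruct s.

Pumping lemma constraints:
1. xyz = s (decomposition is valid)
2. |xy| ≤ p
3. |y| > 0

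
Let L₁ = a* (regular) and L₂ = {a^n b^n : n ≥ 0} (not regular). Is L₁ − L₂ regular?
Yes — L₁ − L₂ is regular.

The only string of a* that lies in {a^n b^n} is ε, so L₁ − L₂ = a* − {ε} = a⁺ = aa*, which is regular.

Note that the bare facts "L₁ regular, L₂ non-regular" do not settle the question by themselves: the closure of regular languages under ∪, ∩, complement and difference applies only when BOTH operands are regular. With a non-regular operand the result can come out regular or non-regular depending on the specific languages, so one has to work out L₁ − L₂ for this particular pair, as above.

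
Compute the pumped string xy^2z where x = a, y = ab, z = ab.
aababab

Given x = 'a', y = 'ab', z = 'ab' and i = 2:

xy^2z = x + y·y·...·y (2 times) + z
       = 'a' + 'ab'^2 + 'ab'
       = 'a' + 'abab' + 'ab'
       = 'aababab'

The pumped string is 'aababab' with length 7.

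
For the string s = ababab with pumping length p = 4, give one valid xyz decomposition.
x = '', y = 'abab', z = 'ab'

For s = ababab and p = 4, one valid decomposition is:
- x = '' (length 0)
- y = 'abab' (length 4)
- z = 'ab' (length 2)

Verification:
- xyz = '' + 'abab' + 'ab' = ababab ✓
- |xy| = 4 ≤ 4 ✓
- |y| = 4 > 0 ✓

All pumping lemma constraints are satisfied.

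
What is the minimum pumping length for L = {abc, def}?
p = 4

For a finite language L, the pumping lemma holds vacuously if p > max|s| for s ∈ L.

The longest string in L = {abc, def} has length 3.
If p = 4, then no string s ∈ L has |s| ≥ p, so the condition is vacuously true.

The minimum pumping length is p = 4.

Why no smaller p works: for any p ≤ 3, the longest string s ∈ L has |s| = 3 ≥ p, so it would
have to be pumpable; but pumping up (i = 2, 3, ...) produces ever longer strings, which cannot all lie in the
finite language L. So the pumping property fails for every p ≤ 3.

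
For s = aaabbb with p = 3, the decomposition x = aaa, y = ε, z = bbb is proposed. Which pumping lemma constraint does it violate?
Violated: |y| > 0

The decomposition x = aaa, y = ε, z = bbb for s = aaabbb with p = 3
violates the constraint: |y| > 0

|y| = 0, but the pumping lemma requires |y| > 0 (y must be non-empty).

Pumping lemma constraints:
1. xyz = s (decomposition is valid)
2. |xy| ≤ p
3. |y| > 0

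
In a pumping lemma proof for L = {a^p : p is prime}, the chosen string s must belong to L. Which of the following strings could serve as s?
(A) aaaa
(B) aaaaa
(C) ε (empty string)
(B) aaaaa

The pumping lemma is applied to a string s that lies in L, so first check membership of each option:
- (A) aaaa has length 4 = 2 × 2, which is not prime, so it is not in L ✗
- (B) aaaaa has length 5, which is prime, so it is in L ✓
- (C) ε has length 0, which is not prime, so it is not in L ✗

Only (B) aaaaa is in L, so it is the only candidate that could play the role of s.
(In a complete proof one picks s in terms of the pumping length p so that |s| ≥ p is guaranteed; a fixed string like aaaaa illustrates the shape of such an s.)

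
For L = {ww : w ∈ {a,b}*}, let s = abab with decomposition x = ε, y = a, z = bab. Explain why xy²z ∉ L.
xy²z = aabab ∉ L

Pumping with i = 2 replaces y = a by y² = aa:
- Original: s = xyz = abab; abab splits into halves ab · ab, which are equal, so it is in L (w = ab)
- Pumped: xy²z = ε · aa · bab = aabab
- aabab has odd length 5, so it cannot be written as ww and is not in L

The pumping lemma would require xy²z ∈ L, so this decomposition yields a contradiction.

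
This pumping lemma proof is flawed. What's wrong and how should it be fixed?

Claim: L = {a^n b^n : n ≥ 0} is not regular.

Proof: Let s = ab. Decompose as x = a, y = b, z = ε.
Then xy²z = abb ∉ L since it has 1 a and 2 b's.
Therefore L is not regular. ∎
Error: The string s = ab might be shorter than the pumping length p.

Correction: Choose s = a^p b^p to ensure |s| ≥ p. Also, the decomposition is wrong: with |xy| ≤ p, y cannot include b's when s starts with p a's.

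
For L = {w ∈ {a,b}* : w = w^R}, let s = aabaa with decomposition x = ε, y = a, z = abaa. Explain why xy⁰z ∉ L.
xy⁰z = abaa ∉ L

Pumping with i = 0 replaces y = a by y⁰ = ε:
- Original: s = xyz = aabaa; aabaa reversed is aabaa, the same string, so it is a palindrome and is in L
- Pumped: xy⁰z = ε · ε · abaa = abaa
- abaa reversed is aaba ≠ abaa, so it is not a palindrome and is not in L

The pumping lemma would require xy⁰z ∈ L, so this decomposition yields a contradiction.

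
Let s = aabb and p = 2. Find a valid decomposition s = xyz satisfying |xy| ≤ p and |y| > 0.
x = 'a', y = 'a', z = 'bb'

For s = aabb and p = 2, one valid decomposition is:
- x = 'a' (length 1)
- y = 'a' (length 1)
- z = 'bb' (length 2)

Verification:
- xyz = 'a' + 'a' + 'bb' = aabb ✓
- |xy| = 2 ≤ 2 ✓
- |y| = 1 > 0 ✓

All pumping lemma constraints are satisfied.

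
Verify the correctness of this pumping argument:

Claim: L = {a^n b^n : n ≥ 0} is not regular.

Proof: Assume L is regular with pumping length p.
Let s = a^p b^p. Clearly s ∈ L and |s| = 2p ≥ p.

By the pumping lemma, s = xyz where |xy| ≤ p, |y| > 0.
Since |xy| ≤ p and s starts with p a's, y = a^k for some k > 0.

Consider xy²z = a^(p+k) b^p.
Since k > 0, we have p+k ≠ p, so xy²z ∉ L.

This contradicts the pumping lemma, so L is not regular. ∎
The proof is correct.

This proof is valid because:
1. The string s = a^p b^p is correctly in L
2. The decomposition analysis is correct: y must consist only of a's
3. The contradiction is valid: pumping increases a's but not b's
4. The conclusion follows logically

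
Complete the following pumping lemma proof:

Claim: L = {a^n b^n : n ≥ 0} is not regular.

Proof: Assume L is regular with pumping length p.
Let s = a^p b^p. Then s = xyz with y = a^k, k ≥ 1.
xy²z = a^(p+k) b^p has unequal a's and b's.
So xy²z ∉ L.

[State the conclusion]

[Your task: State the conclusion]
This contradicts the pumping lemma for regular languages,
which guarantees xy^i z ∈ L for all i ≥ 0.

Since our assumption that L is regular leads to a contradiction,
we conclude that L = {a^n b^n : n ≥ 0} is NOT regular. ∎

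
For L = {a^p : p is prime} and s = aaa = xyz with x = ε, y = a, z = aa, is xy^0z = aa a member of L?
Yes

xy⁰z = ε · ε · aa = aa.
aa has length 2, which is prime, so it is in L.
(A single pumped string landing in L is not a contradiction by itself; a non-regularity proof needs some i for which xy^i z ∉ L, for every admissible decomposition.)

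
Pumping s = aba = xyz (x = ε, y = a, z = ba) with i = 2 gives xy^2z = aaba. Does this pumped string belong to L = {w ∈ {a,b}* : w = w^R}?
No

xy²z = ε · aa · ba = aaba.
aaba reversed is abaa ≠ aaba, so it is not a palindrome and is not in L.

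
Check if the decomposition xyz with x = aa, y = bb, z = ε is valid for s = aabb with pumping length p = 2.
Violated: |xy| ≤ p

The decomposition x = aa, y = bb, z = ε for s = aabb with p = 2
violates the constraint: |xy| ≤ p

|xy| = |aabb| = 4 > 2 = p. The decomposition puts too many characters in xy.

Pumping lemma constraints:
1. xyz = s (decomposition is valid)
2. |xy| ≤ p
3. |y| > 0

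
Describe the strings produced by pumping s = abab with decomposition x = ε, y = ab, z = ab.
{xy^i z : i ≥ 0} = {(ab)^(i+1) : i ≥ 0} = {ab, abab, ababab, ...}

With x = ε, y = ab, z = ab: Pumping 'ab' gives strings of alternating a's and b's.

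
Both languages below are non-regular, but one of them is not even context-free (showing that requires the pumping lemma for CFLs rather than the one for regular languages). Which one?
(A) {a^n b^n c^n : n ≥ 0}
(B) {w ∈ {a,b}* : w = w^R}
(A) {a^n b^n c^n : n ≥ 0}

(A) {a^n b^n c^n : n ≥ 0} requires the CFL pumping lemma.

- {w ∈ {a,b}* : w = w^R} is context-free (but not regular)
  • Can be shown non-regular with the regular pumping lemma
  • After pumping, the string is no longer symmetric

- {a^n b^n c^n : n ≥ 0} is NOT context-free
  • Requires the CFL pumping lemma to prove
  • Cannot maintain three equal counts simultaneously

The CFL pumping lemma is "stronger" in that it can prove non-membership
in the larger class of context-free languages.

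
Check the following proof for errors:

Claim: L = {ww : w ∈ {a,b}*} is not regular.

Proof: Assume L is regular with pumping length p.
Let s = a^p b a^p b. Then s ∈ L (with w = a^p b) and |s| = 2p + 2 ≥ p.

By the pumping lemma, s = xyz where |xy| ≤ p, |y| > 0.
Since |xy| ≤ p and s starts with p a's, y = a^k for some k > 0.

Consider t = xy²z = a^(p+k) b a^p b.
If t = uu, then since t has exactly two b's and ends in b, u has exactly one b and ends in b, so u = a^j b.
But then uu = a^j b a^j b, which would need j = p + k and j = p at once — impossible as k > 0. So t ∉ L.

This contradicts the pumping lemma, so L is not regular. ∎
The proof is correct.

This proof is valid because:
1. s = a^p b a^p b is in L and is chosen in terms of p, so |s| ≥ p holds for every p
2. The decomposition analysis is correct: |xy| ≤ p forces y to lie inside the leading a's
3. The contradiction is valid: the argument shows a^(p+k) b a^p b cannot be split into two equal halves
4. The conclusion follows logically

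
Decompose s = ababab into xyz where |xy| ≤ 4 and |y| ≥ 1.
x = 'a', y = 'ba', z = 'bab'

For s = ababab and p = 4, one valid decomposition is:
- x = 'a' (length 1)
- y = 'ba' (length 2)
- z = 'bab' (length 3)

Verification:
- xyz = 'a' + 'ba' + 'bab' = ababab ✓
- |xy| = 3 ≤ 4 ✓
- |y| = 2 > 0 ✓

All pumping lemma constraints are satisfied.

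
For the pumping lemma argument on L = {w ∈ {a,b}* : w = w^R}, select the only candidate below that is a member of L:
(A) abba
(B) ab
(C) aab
(A) abba

The pumping lemma is applied to a string s that lies in L, so first check membership of each option:
- (A) abba reversed is abba, the same string, so it is a palindrome and is in L ✓
- (B) ab reversed is ba ≠ ab, so it is not a palindrome and is not in L ✗
- (C) aab reversed is baa ≠ aab, so it is not a palindrome and is not in L ✗

Only (A) abba is in L, so it is the only candidate that could play the role of s.
(In a complete proof one picks s in terms of the pumping length p so that |s| ≥ p is guaranteed; a fixed string like abba illustrates the shape of such an s.)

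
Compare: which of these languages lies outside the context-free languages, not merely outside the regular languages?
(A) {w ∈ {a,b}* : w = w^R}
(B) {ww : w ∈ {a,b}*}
(B) {ww : w ∈ {a,b}*}

(B) {ww : w ∈ {a,b}*} requires the CFL pumping lemma.

- {w ∈ {a,b}* : w = w^R} is context-free (but not regular)
  • Can be shown non-regular with the regular pumping lemma
  • After pumping, the string is no longer symmetric

- {ww : w ∈ {a,b}*} is NOT context-free
  • Requires the CFL pumping lemma to prove
  • Even a PDA cannot compare two arbitrary halves symbol by symbol; CFL pumping on a^p b^p a^p b^p fails

The CFL pumping lemma is "stronger" in that it can prove non-membership
in the larger class of context-free languages.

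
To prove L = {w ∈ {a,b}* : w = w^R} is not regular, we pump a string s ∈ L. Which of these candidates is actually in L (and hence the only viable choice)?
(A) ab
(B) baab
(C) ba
(B) baab

The pumping lemma is applied to a string s that lies in L, so first check membership of each option:
- (A) ab reversed is ba ≠ ab, so it is not a palindrome and is not in L ✗
- (B) baab reversed is baab, the same string, so it is a palindrome and is in L ✓
- (C) ba reversed is ab ≠ ba, so it is not a palindrome and is not in L ✗

Only (B) baab is in L, so it is the only candidate that could play the role of s.
(In a complete proof one picks s in terms of the pumping length p so that |s| ≥ p is guaranteed; a fixed string like baab illustrates the shape of such an s.)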